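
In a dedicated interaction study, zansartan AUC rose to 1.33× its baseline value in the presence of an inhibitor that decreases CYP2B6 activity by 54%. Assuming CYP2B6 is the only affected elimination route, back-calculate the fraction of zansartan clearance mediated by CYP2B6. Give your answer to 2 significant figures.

Write x for the fraction cleared via CYP2B6. The observed AUC change means clearance fell to 1/1.33 = 0.7519 of baseline.
Setting x·0.46 + (1 − x) = 0.7519 and solving: x = (0.7519 − 1)/(0.46 − 1) = 0.46.

0.46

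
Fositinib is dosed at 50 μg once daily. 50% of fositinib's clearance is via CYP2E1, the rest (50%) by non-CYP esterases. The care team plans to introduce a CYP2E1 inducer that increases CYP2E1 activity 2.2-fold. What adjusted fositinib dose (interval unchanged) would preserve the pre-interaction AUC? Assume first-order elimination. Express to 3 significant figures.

80.0 μg

The CYP2E1 pathway (50% of clearance) rises to 2.2× activity: 0.5 × 2.2 = 1.1.
The remaining 50% of clearance is unaffected.
CL_new/CL_old = 1.1 + 0.5 = 1.6.
To maintain the same steady-state level, dose must scale with clearance: new dose = 50 × 1.6 = 80.0 μg.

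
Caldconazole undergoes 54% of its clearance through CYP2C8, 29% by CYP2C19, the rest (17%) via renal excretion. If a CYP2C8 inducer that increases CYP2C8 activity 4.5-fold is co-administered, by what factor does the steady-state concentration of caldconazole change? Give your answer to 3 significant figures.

CYP2C8: 0.54 × 4.5 = 2.43
CYP2C19: 0.29 (unchanged)
Other: 0.17 (unchanged)
CL_new/CL_old = 2.43 + 0.29 + 0.17 = 2.89.
Steady-state concentration ratio = CL_old/CL_new = 1 / 2.89 = 0.346.

0.346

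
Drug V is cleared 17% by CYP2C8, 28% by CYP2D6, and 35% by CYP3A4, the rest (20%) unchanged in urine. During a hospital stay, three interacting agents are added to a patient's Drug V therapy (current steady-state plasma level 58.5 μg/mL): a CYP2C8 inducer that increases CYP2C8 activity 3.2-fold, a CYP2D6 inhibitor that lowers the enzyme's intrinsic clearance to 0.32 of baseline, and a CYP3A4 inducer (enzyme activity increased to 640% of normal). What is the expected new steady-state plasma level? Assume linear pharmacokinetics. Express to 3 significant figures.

CYP2C8: 0.17 × 3.2 = 0.544
CYP2D6: 0.28 × 0.32 = 0.0896
CYP3A4: 0.35 × 6.4 = 2.24
Other: 0.2 (unchanged)
Relative clearance = 0.544 + 0.0896 + 2.24 + 0.2 = 3.0736.
Dividing the baseline by the relative clearance: 58.5 / 3.0736 = 19.0 μg/mL.

19.0 μg/mL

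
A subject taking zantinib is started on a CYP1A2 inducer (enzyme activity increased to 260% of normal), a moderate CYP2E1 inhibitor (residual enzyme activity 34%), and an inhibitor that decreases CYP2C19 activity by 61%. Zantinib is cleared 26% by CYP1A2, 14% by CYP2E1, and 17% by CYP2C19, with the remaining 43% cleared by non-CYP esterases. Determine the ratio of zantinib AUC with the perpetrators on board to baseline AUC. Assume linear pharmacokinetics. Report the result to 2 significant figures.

0.82

CYP1A2: 0.26 × 2.6 = 0.676
CYP2E1: 0.14 × 0.34 = 0.0476
CYP2C19: 0.17 × 0.39 = 0.0663
Other: 0.43 (unchanged)
New clearance relative to baseline: 0.676 + 0.0476 + 0.0663 + 0.43 = 1.2199.
Net AUC ratio = 1 / 1.2199 = 0.82.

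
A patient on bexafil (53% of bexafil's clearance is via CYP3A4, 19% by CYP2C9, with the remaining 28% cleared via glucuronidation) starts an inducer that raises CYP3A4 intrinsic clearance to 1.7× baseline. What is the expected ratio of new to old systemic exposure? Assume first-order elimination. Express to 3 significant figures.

CYP3A4: 0.53 × 1.7 = 0.901
CYP2C9: 0.19 (unchanged)
Other: 0.28 (unchanged)
CL_new/CL_old = 0.901 + 0.19 + 0.28 = 1.371.
Systemic exposure ratio = CL_old/CL_new = 1 / 1.371 = 0.729.

0.729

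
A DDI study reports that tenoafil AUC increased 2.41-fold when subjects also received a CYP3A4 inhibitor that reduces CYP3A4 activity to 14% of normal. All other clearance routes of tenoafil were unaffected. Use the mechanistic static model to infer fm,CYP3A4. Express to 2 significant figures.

0.68

Let x = fm,CYP3A4. Because AUC ∝ 1/CL, relative clearance fell to 1/2.41 = 0.4149.
Only the CYP3A4 route changed, so 0.4149 = x·0.14 + (1 − x), giving x = 0.68.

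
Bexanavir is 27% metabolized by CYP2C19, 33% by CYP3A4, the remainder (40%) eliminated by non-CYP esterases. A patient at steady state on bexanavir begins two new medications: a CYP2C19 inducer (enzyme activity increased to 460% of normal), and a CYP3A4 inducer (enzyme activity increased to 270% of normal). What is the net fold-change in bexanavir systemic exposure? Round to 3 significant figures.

0.395

The CYP2C19 pathway (27% of clearance) increases to 4.6× activity: 0.27 × 4.6 = 1.242.
The CYP3A4 pathway (33% of clearance) rises to 2.7× activity: 0.33 × 2.7 = 0.891.
Non-CYP routes (40%) are unchanged.
New clearance relative to baseline: 1.242 + 0.891 + 0.4 = 2.533.
Systemic exposure ∝ 1/CL: fold-change = 1 / 2.533 = 0.395.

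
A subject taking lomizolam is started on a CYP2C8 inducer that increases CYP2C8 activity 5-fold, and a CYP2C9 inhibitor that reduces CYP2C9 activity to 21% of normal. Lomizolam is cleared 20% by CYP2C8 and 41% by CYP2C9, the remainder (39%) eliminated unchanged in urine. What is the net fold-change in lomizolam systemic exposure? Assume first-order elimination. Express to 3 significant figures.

0.677

CYP2C8: 0.2 × 5 = 1
CYP2C9: 0.41 × 0.21 = 0.0861
Other: 0.39 (unchanged)
Relative clearance = 1 + 0.0861 + 0.39 = 1.4761.
Net systemic exposure ratio = 1 / 1.4761 = 0.677.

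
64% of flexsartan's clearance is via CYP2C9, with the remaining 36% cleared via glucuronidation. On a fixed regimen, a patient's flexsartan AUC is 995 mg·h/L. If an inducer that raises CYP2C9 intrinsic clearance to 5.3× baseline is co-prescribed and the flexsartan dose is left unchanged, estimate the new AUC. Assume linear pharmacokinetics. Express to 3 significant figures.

The CYP2C9 pathway (64% of clearance) rises to 5.3× activity: 0.64 × 5.3 = 3.392.
The remaining 36% of clearance is unaffected.
New clearance relative to baseline: 3.392 + 0.36 = 3.752.
New AUC = baseline ÷ relative clearance = 995 / 3.752 = 265 mg·h/L.

265 mg·h/L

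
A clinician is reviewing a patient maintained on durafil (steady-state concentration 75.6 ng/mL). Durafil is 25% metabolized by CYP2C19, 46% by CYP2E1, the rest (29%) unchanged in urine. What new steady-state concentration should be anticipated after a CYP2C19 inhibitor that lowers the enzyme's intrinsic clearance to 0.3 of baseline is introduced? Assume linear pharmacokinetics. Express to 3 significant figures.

The CYP2C19 pathway (25% of clearance) is reduced to 0.3× activity: 0.25 × 0.3 = 0.075.
CYP2E1 (46%) and the residual 29% are unaffected.
CL_new/CL_old = 0.075 + 0.46 + 0.29 = 0.825.
New steady-state concentration = baseline ÷ relative clearance = 75.6 / 0.825 = 91.6 ng/mL.

91.6 ng/mL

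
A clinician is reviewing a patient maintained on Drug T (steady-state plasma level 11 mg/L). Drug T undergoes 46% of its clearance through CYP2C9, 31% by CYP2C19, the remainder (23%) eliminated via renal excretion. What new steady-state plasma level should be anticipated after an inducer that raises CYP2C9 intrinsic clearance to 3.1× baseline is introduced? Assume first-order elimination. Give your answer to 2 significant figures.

The CYP2C9 pathway (46% of clearance) increases to 3.1× activity: 0.46 × 3.1 = 1.426.
CYP2C19 (31%) and the residual 23% are unaffected.
Relative clearance = 1.426 + 0.31 + 0.23 = 1.966.
New steady-state plasma level = baseline ÷ relative clearance = 11 / 1.966 = 5.6 mg/L.

5.6 mg/L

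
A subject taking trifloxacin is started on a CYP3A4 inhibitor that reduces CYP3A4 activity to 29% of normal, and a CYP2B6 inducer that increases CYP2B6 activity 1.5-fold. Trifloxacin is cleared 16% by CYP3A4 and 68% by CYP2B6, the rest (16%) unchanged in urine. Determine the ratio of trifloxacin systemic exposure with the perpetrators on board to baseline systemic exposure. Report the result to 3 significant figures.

CYP3A4: 0.16 × 0.29 = 0.0464
CYP2B6: 0.68 × 1.5 = 1.02
Other: 0.16 (unchanged)
Relative clearance = 0.0464 + 1.02 + 0.16 = 1.2264.
Systemic exposure ∝ 1/CL: fold-change = 1 / 1.2264 = 0.815.

0.815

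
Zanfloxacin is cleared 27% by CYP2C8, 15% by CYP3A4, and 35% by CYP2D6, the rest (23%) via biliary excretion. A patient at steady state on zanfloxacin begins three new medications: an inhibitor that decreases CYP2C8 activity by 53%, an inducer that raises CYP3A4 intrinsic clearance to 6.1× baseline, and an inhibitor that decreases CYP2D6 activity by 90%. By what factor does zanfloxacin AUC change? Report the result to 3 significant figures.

CYP2C8: 0.27 × 0.47 = 0.1269
CYP3A4: 0.15 × 6.1 = 0.915
CYP2D6: 0.35 × 0.1 = 0.035
Other: 0.23 (unchanged)
New clearance relative to baseline: 0.1269 + 0.915 + 0.035 + 0.23 = 1.3069.
Because AUC varies inversely with clearance, the combined effect is 1 / 1.3069 = 0.765.

0.765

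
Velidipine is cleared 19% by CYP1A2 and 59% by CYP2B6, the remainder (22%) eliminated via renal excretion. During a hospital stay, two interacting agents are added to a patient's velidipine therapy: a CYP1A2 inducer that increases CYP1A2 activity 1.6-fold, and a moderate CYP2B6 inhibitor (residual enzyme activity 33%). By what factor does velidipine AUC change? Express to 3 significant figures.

1.39

The CYP1A2 pathway (19% of clearance) rises to 1.6× activity: 0.19 × 1.6 = 0.304.
The CYP2B6 pathway (59% of clearance) drops to 0.33× activity: 0.59 × 0.33 = 0.1947.
The remaining 22% of clearance is unaffected.
New clearance relative to baseline: 0.304 + 0.1947 + 0.22 = 0.7187.
AUC ∝ 1/CL: fold-change = 1 / 0.7187 = 1.39.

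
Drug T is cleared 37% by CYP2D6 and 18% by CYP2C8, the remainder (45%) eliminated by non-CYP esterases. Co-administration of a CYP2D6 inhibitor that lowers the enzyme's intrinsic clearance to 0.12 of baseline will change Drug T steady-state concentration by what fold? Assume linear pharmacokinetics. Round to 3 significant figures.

1.48

CYP2D6: 0.37 × 0.12 = 0.0444
CYP2C8: 0.18 (unchanged)
Other: 0.45 (unchanged)
New clearance relative to baseline: 0.0444 + 0.18 + 0.45 = 0.6744.
Steady-state concentration is inversely proportional to clearance, so the fold-change is 1 / 0.6744 = 1.48.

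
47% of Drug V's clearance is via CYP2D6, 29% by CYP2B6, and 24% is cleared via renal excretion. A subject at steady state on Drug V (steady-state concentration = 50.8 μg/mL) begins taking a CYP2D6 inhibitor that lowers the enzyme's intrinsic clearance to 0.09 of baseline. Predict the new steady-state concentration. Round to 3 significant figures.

The CYP2D6 pathway (47% of clearance) falls to 0.09× activity: 0.47 × 0.09 = 0.0423.
CYP2B6 (29%) and the residual 24% are unaffected.
CL_new/CL_old = 0.0423 + 0.29 + 0.24 = 0.5723.
New steady-state concentration = baseline ÷ relative clearance = 50.8 / 0.5723 = 88.8 μg/mL.

88.8 μg/mL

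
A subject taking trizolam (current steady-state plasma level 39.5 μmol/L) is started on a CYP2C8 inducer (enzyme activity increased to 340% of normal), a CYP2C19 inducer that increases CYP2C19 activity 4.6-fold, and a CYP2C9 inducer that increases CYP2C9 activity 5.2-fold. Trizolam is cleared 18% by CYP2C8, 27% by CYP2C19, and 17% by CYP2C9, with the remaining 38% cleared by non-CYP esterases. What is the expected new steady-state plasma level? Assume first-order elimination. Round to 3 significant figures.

The CYP2C8 pathway (18% of clearance) increases to 3.4× activity: 0.18 × 3.4 = 0.612.
The CYP2C19 pathway (27% of clearance) increases to 4.6× activity: 0.27 × 4.6 = 1.242.
The CYP2C9 pathway (17% of clearance) rises to 5.2× activity: 0.17 × 5.2 = 0.884.
Non-CYP routes (38%) are unchanged.
CL_new/CL_old = 0.612 + 1.242 + 0.884 + 0.38 = 3.118.
Dividing the baseline by the relative clearance: 39.5 / 3.118 = 12.7 μmol/L.

12.7 μmol/L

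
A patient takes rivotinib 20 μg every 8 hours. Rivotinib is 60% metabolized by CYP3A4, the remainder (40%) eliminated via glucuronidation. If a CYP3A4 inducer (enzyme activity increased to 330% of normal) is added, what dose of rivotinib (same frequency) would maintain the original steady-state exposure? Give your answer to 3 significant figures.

The CYP3A4 pathway (60% of clearance) is boosted to 3.3× activity: 0.6 × 3.3 = 1.98.
Non-CYP routes (40%) are unchanged.
New clearance relative to baseline: 1.98 + 0.4 = 2.38.
Exposure is unchanged when dose changes in proportion to clearance. New dose = 20 μg × 2.38 = 47.6 μg.

47.6 μg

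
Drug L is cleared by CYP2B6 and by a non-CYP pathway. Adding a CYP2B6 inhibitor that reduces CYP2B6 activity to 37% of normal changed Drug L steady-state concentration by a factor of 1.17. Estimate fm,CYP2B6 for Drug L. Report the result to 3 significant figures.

0.231

CL'/CL = 1 / 1.17 = 0.8547
0.37·fm + (1 − fm) = 0.8547
fm = (0.8547 − 1) / (0.37 − 1) = 0.231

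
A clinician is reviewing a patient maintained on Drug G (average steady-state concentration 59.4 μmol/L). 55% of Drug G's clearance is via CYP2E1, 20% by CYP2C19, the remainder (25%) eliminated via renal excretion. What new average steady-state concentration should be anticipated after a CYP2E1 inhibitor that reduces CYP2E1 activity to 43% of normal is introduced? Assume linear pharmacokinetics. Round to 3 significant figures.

CYP2E1: 0.55 × 0.43 = 0.2365
CYP2C19: 0.2 (unchanged)
Other: 0.25 (unchanged)
Relative clearance = 0.2365 + 0.2 + 0.25 = 0.6865.
Average steady-state concentration ∝ 1/CL, so new value = 59.4 / 0.6865 = 86.5 μmol/L.

86.5 μmol/L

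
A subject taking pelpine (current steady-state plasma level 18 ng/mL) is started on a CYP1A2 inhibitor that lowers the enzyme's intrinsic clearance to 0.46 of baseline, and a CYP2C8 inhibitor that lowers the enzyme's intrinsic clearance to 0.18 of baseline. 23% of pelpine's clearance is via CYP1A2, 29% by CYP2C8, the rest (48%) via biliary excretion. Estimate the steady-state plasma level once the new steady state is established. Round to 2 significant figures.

28 ng/mL

The CYP1A2 pathway (23% of clearance) falls to 0.46× activity: 0.23 × 0.46 = 0.1058.
The CYP2C8 pathway (29% of clearance) falls to 0.18× activity: 0.29 × 0.18 = 0.0522.
Non-CYP routes (48%) are unchanged.
Relative clearance = 0.1058 + 0.0522 + 0.48 = 0.638.
Dividing the baseline by the relative clearance: 18 / 0.638 = 28 ng/mL.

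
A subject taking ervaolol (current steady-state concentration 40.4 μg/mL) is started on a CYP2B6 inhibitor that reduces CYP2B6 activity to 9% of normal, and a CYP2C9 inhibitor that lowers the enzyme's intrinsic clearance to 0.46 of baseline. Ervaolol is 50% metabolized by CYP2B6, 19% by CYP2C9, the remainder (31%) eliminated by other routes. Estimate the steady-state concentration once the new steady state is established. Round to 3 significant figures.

The CYP2B6 pathway (50% of clearance) is reduced to 0.09× activity: 0.5 × 0.09 = 0.045.
The CYP2C9 pathway (19% of clearance) is reduced to 0.46× activity: 0.19 × 0.46 = 0.0874.
The remaining 31% of clearance is unaffected.
CL_new/CL_old = 0.045 + 0.0874 + 0.31 = 0.4424.
Steady-state concentration ∝ 1/CL: new value = 40.4 / 0.4424 = 91.3 μg/mL.

91.3 μg/mL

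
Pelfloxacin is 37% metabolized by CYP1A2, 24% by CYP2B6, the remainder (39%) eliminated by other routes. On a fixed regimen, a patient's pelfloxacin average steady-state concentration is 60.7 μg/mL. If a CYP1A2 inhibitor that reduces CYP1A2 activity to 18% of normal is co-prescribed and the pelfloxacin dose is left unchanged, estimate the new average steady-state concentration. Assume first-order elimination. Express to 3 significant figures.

The CYP1A2 pathway (37% of clearance) is reduced to 0.18× activity: 0.37 × 0.18 = 0.0666.
CYP2B6 (24%) and the residual 39% are unaffected.
New clearance relative to baseline: 0.0666 + 0.24 + 0.39 = 0.6966.
Average steady-state concentration ∝ 1/CL, so new value = 60.7 / 0.6966 = 87.1 μg/mL.

87.1 μg/mL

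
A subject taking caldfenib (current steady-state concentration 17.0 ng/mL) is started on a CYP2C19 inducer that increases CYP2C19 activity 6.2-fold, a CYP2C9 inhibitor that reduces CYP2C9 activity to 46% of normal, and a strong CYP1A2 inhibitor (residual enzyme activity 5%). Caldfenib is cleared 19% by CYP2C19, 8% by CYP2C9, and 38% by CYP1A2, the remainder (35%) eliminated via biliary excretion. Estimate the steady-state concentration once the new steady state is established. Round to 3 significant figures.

The CYP2C19 pathway (19% of clearance) is boosted to 6.2× activity: 0.19 × 6.2 = 1.178.
The CYP2C9 pathway (8% of clearance) falls to 0.46× activity: 0.08 × 0.46 = 0.0368.
The CYP1A2 pathway (38% of clearance) drops to 0.05× activity: 0.38 × 0.05 = 0.019.
Non-CYP routes (35%) are unchanged.
CL_new/CL_old = 1.178 + 0.0368 + 0.019 + 0.35 = 1.5838.
Dividing the baseline by the relative clearance: 17.0 / 1.5838 = 10.7 ng/mL.

10.7 ng/mL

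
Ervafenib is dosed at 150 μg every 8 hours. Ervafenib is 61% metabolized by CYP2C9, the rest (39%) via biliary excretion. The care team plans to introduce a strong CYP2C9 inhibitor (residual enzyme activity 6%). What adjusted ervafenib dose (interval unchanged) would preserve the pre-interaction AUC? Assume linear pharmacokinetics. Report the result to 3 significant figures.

The CYP2C9 pathway (61% of clearance) is reduced to 0.06× activity: 0.61 × 0.06 = 0.0366.
Non-CYP routes (39%) are unchanged.
Relative clearance = 0.0366 + 0.39 = 0.4266.
To maintain the same steady-state level, dose must scale with clearance: new dose = 150 × 0.4266 = 64.0 μg.

64.0 μg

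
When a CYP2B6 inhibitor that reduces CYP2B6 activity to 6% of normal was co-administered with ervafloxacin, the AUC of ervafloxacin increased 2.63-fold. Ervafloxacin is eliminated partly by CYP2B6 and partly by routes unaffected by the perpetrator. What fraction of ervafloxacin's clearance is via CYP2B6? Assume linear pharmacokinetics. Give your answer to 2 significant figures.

CL'/CL = 1 / 2.63 = 0.3802
0.06·fm + (1 − fm) = 0.3802
fm = (0.3802 − 1) / (0.06 − 1) = 0.66

0.66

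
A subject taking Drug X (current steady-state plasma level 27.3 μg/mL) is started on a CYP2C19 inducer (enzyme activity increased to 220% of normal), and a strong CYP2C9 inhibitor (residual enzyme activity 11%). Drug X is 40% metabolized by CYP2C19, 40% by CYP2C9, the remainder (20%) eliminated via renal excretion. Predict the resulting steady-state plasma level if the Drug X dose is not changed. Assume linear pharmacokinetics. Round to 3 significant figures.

24.3 μg/mL

The CYP2C19 pathway (40% of clearance) is boosted to 2.2× activity: 0.4 × 2.2 = 0.88.
The CYP2C9 pathway (40% of clearance) is reduced to 0.11× activity: 0.4 × 0.11 = 0.044.
The remaining 20% of clearance is unaffected.
Relative clearance = 0.88 + 0.044 + 0.2 = 1.124.
Dividing the baseline by the relative clearance: 27.3 / 1.124 = 24.3 μg/mL.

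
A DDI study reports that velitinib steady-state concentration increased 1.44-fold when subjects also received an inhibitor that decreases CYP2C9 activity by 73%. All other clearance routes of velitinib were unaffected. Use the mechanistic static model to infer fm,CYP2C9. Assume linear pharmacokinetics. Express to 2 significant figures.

CL'/CL = 1 / 1.44 = 0.6944
0.27·fm + (1 − fm) = 0.6944
fm = (0.6944 − 1) / (0.27 − 1) = 0.42

0.42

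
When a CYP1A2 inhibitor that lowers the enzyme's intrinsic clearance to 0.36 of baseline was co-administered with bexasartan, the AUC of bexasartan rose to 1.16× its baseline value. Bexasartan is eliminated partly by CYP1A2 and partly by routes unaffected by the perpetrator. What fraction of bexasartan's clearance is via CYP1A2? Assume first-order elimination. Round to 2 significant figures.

CL'/CL = 1 / 1.16 = 0.8621
0.36·fm + (1 − fm) = 0.8621
fm = (0.8621 − 1) / (0.36 − 1) = 0.22

0.22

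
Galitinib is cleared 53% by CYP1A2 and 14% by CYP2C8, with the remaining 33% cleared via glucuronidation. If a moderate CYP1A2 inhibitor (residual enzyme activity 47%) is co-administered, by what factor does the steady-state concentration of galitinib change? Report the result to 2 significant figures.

1.4

The CYP1A2 pathway (53% of clearance) drops to 0.47× activity: 0.53 × 0.47 = 0.2491.
CYP2C8 (14%) and the residual 33% are unaffected.
Relative clearance = 0.2491 + 0.14 + 0.33 = 0.7191.
Steady-state concentration ratio = CL_old/CL_new = 1 / 0.7191 = 1.4.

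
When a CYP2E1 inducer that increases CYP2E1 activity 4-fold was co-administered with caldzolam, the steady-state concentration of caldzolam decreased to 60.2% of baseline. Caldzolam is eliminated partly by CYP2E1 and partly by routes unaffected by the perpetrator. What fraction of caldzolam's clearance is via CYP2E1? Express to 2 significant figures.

0.22

Call the CYP2E1 fraction fm. After the interaction, CL_new/CL_old = fm × 4 + (1 − fm).
Steady-state concentration ratio = 1 / (new CL fraction), so new CL fraction = 1 / 0.602 = 1.661.
fm × 4 + 1 − fm = 1.661  ⇒  fm × (4 − 1) = 0.6611  ⇒  fm = 0.22.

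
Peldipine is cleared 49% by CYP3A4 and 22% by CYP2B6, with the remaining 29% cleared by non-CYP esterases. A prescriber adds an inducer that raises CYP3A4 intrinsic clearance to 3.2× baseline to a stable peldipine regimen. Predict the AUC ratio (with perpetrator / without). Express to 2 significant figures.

The CYP3A4 pathway (49% of clearance) is boosted to 3.2× activity: 0.49 × 3.2 = 1.568.
CYP2B6 (22%) and the residual 29% are unaffected.
Relative clearance = 1.568 + 0.22 + 0.29 = 2.078.
AUC ratio = CL_old/CL_new = 1 / 2.078 = 0.48.

0.48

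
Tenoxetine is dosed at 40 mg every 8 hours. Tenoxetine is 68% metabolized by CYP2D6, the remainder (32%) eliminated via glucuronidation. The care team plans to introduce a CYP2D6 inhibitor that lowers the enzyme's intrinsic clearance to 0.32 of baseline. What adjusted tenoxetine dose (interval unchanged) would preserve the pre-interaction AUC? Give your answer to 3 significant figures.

CYP2D6: 0.68 × 0.32 = 0.2176
Other: 0.32 (unchanged)
Relative clearance = 0.2176 + 0.32 = 0.5376.
Css,avg = (dose rate)/CL, so holding Css fixed requires dose ∝ CL: 40 × 0.5376 = 21.5 mg.

21.5 mg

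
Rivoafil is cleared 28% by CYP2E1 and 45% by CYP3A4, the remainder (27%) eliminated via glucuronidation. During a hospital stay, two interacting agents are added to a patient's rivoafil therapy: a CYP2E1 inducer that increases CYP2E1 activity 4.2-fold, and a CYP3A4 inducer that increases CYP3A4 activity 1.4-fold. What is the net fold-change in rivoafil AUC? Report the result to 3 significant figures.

The CYP2E1 pathway (28% of clearance) increases to 4.2× activity: 0.28 × 4.2 = 1.176.
The CYP3A4 pathway (45% of clearance) is boosted to 1.4× activity: 0.45 × 1.4 = 0.63.
The remaining 27% of clearance is unaffected.
Relative clearance = 1.176 + 0.63 + 0.27 = 2.076.
AUC ∝ 1/CL: fold-change = 1 / 2.076 = 0.482.

0.482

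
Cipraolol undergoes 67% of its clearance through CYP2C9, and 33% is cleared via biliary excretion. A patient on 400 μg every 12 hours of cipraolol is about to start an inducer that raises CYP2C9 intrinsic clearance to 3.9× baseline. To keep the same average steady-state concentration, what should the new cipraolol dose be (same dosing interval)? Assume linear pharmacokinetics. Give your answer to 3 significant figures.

1.18 × 10³ μg

CYP2C9: 0.67 × 3.9 = 2.613
Other: 0.33 (unchanged)
Relative clearance = 2.613 + 0.33 = 2.943.
Exposure is unchanged when dose changes in proportion to clearance. New dose = 400 μg × 2.943 = 1.18 × 10³ μg.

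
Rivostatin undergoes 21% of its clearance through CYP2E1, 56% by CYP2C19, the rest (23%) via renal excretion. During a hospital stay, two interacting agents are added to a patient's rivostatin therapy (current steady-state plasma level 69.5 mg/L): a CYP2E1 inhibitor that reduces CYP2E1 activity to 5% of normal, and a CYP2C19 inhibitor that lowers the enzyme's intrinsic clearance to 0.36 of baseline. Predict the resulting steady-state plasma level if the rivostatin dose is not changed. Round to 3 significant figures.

The CYP2E1 pathway (21% of clearance) is reduced to 0.05× activity: 0.21 × 0.05 = 0.0105.
The CYP2C19 pathway (56% of clearance) falls to 0.36× activity: 0.56 × 0.36 = 0.2016.
The remaining 23% of clearance is unaffected.
New clearance relative to baseline: 0.0105 + 0.2016 + 0.23 = 0.4421.
Dividing the baseline by the relative clearance: 69.5 / 0.4421 = 157 mg/L.

157 mg/L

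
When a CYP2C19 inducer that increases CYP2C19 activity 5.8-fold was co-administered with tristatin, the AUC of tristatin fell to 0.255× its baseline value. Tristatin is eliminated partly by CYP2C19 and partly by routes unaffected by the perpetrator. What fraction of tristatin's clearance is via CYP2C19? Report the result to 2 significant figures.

0.61

Let fm be the CYP2C19 fraction. New clearance relative to baseline = fm × 5.8 + (1 − fm).
AUC ratio = 1 / (new CL fraction), so new CL fraction = 1 / 0.255 = 3.922.
fm × 5.8 + 1 − fm = 3.922  ⇒  fm × (5.8 − 1) = 2.922  ⇒  fm = 0.61.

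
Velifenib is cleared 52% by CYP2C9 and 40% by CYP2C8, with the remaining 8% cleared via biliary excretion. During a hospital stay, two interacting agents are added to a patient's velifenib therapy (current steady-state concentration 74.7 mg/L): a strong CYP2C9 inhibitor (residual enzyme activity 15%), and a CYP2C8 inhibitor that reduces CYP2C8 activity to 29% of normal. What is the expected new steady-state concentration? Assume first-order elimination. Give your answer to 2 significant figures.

2.7 × 10² mg/L

CYP2C9: 0.52 × 0.15 = 0.078
CYP2C8: 0.4 × 0.29 = 0.116
Other: 0.08 (unchanged)
CL_new/CL_old = 0.078 + 0.116 + 0.08 = 0.274.
Dividing the baseline by the relative clearance: 74.7 / 0.274 = 2.7 × 10² mg/L.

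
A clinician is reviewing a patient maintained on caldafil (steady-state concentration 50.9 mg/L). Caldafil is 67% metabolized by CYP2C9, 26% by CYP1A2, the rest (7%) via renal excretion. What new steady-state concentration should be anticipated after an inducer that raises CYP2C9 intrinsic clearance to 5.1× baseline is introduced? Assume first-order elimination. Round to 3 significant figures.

CYP2C9: 0.67 × 5.1 = 3.417
CYP1A2: 0.26 (unchanged)
Other: 0.07 (unchanged)
CL_new/CL_old = 3.417 + 0.26 + 0.07 = 3.747.
New steady-state concentration = baseline ÷ relative clearance = 50.9 / 3.747 = 13.6 mg/L.

13.6 mg/L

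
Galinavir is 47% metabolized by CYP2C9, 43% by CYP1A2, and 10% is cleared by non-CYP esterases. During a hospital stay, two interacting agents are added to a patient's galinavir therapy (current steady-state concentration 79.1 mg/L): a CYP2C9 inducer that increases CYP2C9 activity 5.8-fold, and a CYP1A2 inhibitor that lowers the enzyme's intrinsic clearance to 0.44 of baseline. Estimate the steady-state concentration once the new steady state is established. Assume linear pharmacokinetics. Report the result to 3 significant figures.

26.2 mg/L

The CYP2C9 pathway (47% of clearance) increases to 5.8× activity: 0.47 × 5.8 = 2.726.
The CYP1A2 pathway (43% of clearance) drops to 0.44× activity: 0.43 × 0.44 = 0.1892.
The remaining 10% of clearance is unaffected.
Relative clearance = 2.726 + 0.1892 + 0.1 = 3.0152.
Dividing the baseline by the relative clearance: 79.1 / 3.0152 = 26.2 mg/L.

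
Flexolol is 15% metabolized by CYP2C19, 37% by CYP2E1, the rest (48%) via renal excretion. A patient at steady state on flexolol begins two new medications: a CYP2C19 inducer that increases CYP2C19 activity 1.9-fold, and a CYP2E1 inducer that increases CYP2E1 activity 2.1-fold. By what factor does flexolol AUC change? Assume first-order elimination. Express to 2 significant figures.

CYP2C19: 0.15 × 1.9 = 0.285
CYP2E1: 0.37 × 2.1 = 0.777
Other: 0.48 (unchanged)
CL_new/CL_old = 0.285 + 0.777 + 0.48 = 1.542.
AUC ∝ 1/CL: fold-change = 1 / 1.542 = 0.65.

0.65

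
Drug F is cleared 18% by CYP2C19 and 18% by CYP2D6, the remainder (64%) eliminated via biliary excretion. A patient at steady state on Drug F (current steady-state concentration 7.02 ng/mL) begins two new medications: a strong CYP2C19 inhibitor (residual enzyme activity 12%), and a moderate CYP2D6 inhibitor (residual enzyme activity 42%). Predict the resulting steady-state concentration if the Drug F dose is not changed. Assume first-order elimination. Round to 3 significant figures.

The CYP2C19 pathway (18% of clearance) is reduced to 0.12× activity: 0.18 × 0.12 = 0.0216.
The CYP2D6 pathway (18% of clearance) falls to 0.42× activity: 0.18 × 0.42 = 0.0756.
The remaining 64% of clearance is unaffected.
Relative clearance = 0.0216 + 0.0756 + 0.64 = 0.7372.
New steady-state concentration = 7.02 / 0.7372 = 9.52 ng/mL (concentration scales inversely with clearance).

9.52 ng/mL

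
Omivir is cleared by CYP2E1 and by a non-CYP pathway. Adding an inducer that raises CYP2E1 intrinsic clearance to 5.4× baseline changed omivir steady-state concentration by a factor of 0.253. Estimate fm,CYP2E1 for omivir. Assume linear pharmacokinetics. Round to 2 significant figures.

0.67

CL'/CL = 1 / 0.253 = 3.953
5.4·fm + (1 − fm) = 3.953
fm = (3.953 − 1) / (5.4 − 1) = 0.67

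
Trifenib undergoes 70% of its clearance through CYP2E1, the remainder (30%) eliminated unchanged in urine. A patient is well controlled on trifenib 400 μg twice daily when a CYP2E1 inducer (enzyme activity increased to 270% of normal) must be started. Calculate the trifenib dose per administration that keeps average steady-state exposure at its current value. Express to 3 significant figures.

CYP2E1: 0.7 × 2.7 = 1.89
Other: 0.3 (unchanged)
CL_new/CL_old = 1.89 + 0.3 = 2.19.
Css,avg = (dose rate)/CL, so holding Css fixed requires dose ∝ CL: 400 × 2.19 = 876 μg.

876 μg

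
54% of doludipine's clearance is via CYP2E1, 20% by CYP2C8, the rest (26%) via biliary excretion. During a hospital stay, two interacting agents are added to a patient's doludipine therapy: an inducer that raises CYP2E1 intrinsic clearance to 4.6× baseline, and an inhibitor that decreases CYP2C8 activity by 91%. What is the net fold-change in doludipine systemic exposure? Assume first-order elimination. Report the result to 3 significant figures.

0.362

The CYP2E1 pathway (54% of clearance) is boosted to 4.6× activity: 0.54 × 4.6 = 2.484.
The CYP2C8 pathway (20% of clearance) falls to 0.09× activity: 0.2 × 0.09 = 0.018.
The remaining 26% of clearance is unaffected.
Relative clearance = 2.484 + 0.018 + 0.26 = 2.762.
Net systemic exposure ratio = 1 / 2.762 = 0.362.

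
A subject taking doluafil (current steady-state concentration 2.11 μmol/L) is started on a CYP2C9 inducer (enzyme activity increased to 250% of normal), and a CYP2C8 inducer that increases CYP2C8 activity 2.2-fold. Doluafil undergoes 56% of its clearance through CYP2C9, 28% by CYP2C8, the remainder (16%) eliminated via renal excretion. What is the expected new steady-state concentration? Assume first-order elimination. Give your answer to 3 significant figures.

0.970 μmol/L

The CYP2C9 pathway (56% of clearance) rises to 2.5× activity: 0.56 × 2.5 = 1.4.
The CYP2C8 pathway (28% of clearance) rises to 2.2× activity: 0.28 × 2.2 = 0.616.
Non-CYP routes (16%) are unchanged.
Relative clearance = 1.4 + 0.616 + 0.16 = 2.176.
Dividing the baseline by the relative clearance: 2.11 / 2.176 = 0.970 μmol/L.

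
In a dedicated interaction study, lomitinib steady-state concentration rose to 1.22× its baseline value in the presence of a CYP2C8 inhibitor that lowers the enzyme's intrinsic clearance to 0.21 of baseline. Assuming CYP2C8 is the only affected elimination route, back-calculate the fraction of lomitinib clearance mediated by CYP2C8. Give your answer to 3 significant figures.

Let x = fm,CYP2C8. Because steady-state concentration ∝ 1/CL, relative clearance fell to 1/1.22 = 0.8197.
Setting x·0.21 + (1 − x) = 0.8197 and solving: x = (0.8197 − 1)/(0.21 − 1) = 0.228.

0.228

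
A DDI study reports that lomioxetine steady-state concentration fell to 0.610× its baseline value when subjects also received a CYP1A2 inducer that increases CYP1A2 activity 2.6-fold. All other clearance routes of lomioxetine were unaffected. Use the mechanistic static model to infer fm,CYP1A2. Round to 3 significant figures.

0.400

Let x = fm,CYP1A2. Because steady-state concentration ∝ 1/CL, relative clearance rose to 1/0.610 = 1.639.
Only the CYP1A2 route changed, so 1.639 = x·2.6 + (1 − x), giving x = 0.400.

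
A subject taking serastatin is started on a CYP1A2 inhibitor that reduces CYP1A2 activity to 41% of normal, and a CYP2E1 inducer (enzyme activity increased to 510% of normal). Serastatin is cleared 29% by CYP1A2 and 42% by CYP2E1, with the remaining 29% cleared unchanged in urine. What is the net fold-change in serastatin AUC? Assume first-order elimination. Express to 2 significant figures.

CYP1A2: 0.29 × 0.41 = 0.1189
CYP2E1: 0.42 × 5.1 = 2.142
Other: 0.29 (unchanged)
CL_new/CL_old = 0.1189 + 2.142 + 0.29 = 2.5509.
Because AUC varies inversely with clearance, the combined effect is 1 / 2.5509 = 0.39.

0.39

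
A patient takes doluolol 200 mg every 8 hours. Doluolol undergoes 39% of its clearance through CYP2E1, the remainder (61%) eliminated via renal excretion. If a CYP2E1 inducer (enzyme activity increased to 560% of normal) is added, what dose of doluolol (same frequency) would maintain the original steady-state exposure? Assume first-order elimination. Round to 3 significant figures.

559 mg

The CYP2E1 pathway (39% of clearance) rises to 5.6× activity: 0.39 × 5.6 = 2.184.
The remaining 61% of clearance is unaffected.
New clearance relative to baseline: 2.184 + 0.61 = 2.794.
To maintain the same steady-state level, dose must scale with clearance: new dose = 200 × 2.794 = 559 mg.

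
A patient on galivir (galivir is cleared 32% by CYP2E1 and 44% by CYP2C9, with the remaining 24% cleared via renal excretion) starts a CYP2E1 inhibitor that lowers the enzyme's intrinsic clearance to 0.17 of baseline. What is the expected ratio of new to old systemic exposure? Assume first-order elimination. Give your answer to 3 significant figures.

The CYP2E1 pathway (32% of clearance) drops to 0.17× activity: 0.32 × 0.17 = 0.0544.
CYP2C9 (44%) and the residual 24% are unaffected.
CL_new/CL_old = 0.0544 + 0.44 + 0.24 = 0.7344.
Since systemic exposure ∝ 1/CL, the ratio is 1 / 0.7344 = 1.36.

1.36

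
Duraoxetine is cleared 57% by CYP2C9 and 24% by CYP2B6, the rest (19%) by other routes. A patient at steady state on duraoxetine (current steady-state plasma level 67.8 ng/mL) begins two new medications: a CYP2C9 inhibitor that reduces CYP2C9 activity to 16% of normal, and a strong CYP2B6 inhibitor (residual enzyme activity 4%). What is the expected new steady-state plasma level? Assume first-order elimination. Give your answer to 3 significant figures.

233 ng/mL

The CYP2C9 pathway (57% of clearance) drops to 0.16× activity: 0.57 × 0.16 = 0.0912.
The CYP2B6 pathway (24% of clearance) is reduced to 0.04× activity: 0.24 × 0.04 = 0.0096.
Non-CYP routes (19%) are unchanged.
Relative clearance = 0.0912 + 0.0096 + 0.19 = 0.2908.
Dividing the baseline by the relative clearance: 67.8 / 0.2908 = 233 ng/mL.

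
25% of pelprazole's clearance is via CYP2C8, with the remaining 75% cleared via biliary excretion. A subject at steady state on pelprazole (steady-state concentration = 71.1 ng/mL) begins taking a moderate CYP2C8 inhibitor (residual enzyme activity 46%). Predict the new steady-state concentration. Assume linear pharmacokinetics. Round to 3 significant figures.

82.2 ng/mL

The CYP2C8 pathway (25% of clearance) is reduced to 0.46× activity: 0.25 × 0.46 = 0.115.
Non-CYP routes (75%) are unchanged.
New clearance relative to baseline: 0.115 + 0.75 = 0.865.
New steady-state concentration = baseline ÷ relative clearance = 71.1 / 0.865 = 82.2 ng/mL.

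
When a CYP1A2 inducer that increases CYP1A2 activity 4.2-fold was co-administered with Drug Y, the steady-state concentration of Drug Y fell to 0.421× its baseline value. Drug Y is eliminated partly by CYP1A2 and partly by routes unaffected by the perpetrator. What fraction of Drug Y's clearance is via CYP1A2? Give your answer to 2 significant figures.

0.43

CL'/CL = 1 / 0.421 = 2.375
4.2·fm + (1 − fm) = 2.375
fm = (2.375 − 1) / (4.2 − 1) = 0.43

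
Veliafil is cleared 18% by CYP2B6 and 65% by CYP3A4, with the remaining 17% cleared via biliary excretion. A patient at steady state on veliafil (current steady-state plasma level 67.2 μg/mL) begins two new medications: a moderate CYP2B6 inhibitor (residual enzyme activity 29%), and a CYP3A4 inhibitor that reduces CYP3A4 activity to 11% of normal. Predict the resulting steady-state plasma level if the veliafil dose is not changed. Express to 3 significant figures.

229 μg/mL

CYP2B6: 0.18 × 0.29 = 0.0522
CYP3A4: 0.65 × 0.11 = 0.0715
Other: 0.17 (unchanged)
CL_new/CL_old = 0.0522 + 0.0715 + 0.17 = 0.2937.
New steady-state plasma level = 67.2 / 0.2937 = 229 μg/mL (concentration scales inversely with clearance).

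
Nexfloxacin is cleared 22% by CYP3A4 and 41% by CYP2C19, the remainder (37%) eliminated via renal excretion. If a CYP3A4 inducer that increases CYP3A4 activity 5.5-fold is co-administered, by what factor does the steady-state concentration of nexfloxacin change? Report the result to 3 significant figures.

The CYP3A4 pathway (22% of clearance) is boosted to 5.5× activity: 0.22 × 5.5 = 1.21.
CYP2C19 (41%) and the residual 37% are unaffected.
CL_new/CL_old = 1.21 + 0.41 + 0.37 = 1.99.
Steady-state concentration is inversely proportional to clearance, so the fold-change is 1 / 1.99 = 0.503.

0.503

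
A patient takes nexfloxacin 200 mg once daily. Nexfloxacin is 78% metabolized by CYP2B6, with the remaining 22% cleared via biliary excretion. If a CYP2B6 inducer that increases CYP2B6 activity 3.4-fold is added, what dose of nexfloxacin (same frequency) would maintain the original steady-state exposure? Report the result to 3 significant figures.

574 mg

CYP2B6: 0.78 × 3.4 = 2.652
Other: 0.22 (unchanged)
Relative clearance = 2.652 + 0.22 = 2.872.
Css,avg = (dose rate)/CL, so holding Css fixed requires dose ∝ CL: 200 × 2.872 = 574 mg.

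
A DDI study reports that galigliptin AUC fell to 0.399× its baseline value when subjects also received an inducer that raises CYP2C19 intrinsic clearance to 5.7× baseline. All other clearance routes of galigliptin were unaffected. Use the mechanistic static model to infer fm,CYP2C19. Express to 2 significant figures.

Write x for the fraction cleared via CYP2C19. The observed AUC change means clearance rose to 1/0.399 = 2.506 of baseline.
Setting x·5.7 + (1 − x) = 2.506 and solving: x = (2.506 − 1)/(5.7 − 1) = 0.32.

0.32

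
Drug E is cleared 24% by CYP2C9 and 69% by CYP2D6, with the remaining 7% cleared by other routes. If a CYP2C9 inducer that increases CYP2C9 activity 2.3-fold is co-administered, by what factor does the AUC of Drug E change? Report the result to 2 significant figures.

CYP2C9: 0.24 × 2.3 = 0.552
CYP2D6: 0.69 (unchanged)
Other: 0.07 (unchanged)
New clearance relative to baseline: 0.552 + 0.69 + 0.07 = 1.312.
Since AUC ∝ 1/CL, the ratio is 1 / 1.312 = 0.76.

0.76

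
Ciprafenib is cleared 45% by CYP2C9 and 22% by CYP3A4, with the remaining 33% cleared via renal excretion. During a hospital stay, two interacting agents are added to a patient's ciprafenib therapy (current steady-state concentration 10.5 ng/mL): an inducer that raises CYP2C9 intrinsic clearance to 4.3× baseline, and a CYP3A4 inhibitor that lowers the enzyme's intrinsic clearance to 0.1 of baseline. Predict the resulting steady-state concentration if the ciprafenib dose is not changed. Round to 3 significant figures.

4.59 ng/mL

The CYP2C9 pathway (45% of clearance) is boosted to 4.3× activity: 0.45 × 4.3 = 1.935.
The CYP3A4 pathway (22% of clearance) is reduced to 0.1× activity: 0.22 × 0.1 = 0.022.
Non-CYP routes (33%) are unchanged.
Relative clearance = 1.935 + 0.022 + 0.33 = 2.287.
Steady-state concentration ∝ 1/CL: new value = 10.5 / 2.287 = 4.59 ng/mL.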